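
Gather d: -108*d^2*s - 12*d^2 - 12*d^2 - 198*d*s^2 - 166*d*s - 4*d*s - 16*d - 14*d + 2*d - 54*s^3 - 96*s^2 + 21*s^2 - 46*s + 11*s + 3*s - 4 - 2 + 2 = d^2*(-108*s - 24) + d*(-198*s^2 - 170*s - 28) - 54*s^3 - 75*s^2 - 32*s - 4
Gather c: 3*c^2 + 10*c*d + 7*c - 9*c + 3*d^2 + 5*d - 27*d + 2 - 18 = 3*c^2 + c*(10*d - 2) + 3*d^2 - 22*d - 16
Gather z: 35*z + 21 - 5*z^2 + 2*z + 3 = -5*z^2 + 37*z + 24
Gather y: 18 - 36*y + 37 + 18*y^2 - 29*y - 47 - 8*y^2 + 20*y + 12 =10*y^2 - 45*y + 20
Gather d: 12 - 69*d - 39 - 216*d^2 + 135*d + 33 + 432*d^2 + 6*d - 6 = 216*d^2 + 72*d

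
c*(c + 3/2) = c^2 + 3*c/2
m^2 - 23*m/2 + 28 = (m - 8)*(m - 7/2)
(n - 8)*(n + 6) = n^2 - 2*n - 48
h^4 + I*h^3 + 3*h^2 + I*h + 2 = (h - I)^2*(h + I)*(h + 2*I)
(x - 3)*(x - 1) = x^2 - 4*x + 3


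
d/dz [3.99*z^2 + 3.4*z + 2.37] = 7.98*z + 3.4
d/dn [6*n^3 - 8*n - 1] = 18*n^2 - 8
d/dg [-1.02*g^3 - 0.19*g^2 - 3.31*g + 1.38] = -3.06*g^2 - 0.38*g - 3.31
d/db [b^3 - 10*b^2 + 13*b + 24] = 3*b^2 - 20*b + 13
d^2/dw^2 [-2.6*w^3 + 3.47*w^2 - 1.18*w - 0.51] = 6.94 - 15.6*w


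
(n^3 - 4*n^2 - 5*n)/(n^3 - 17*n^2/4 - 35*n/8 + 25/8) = 8*n*(n + 1)/(8*n^2 + 6*n - 5)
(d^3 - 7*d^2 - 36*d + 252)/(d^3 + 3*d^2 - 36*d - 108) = (d - 7)/(d + 3)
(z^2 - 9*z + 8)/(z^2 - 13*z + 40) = (z - 1)/(z - 5)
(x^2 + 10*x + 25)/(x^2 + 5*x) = (x + 5)/x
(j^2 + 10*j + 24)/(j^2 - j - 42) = (j + 4)/(j - 7)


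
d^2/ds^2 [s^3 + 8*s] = 6*s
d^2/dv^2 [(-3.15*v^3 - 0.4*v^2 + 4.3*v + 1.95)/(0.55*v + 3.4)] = (-1.90575*v^3 - 35.343*v^2 - 218.484*v - 24.15025)/(0.166375*v^3 + 3.0855*v^2 + 19.074*v + 39.304)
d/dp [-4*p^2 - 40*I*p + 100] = -8*p - 40*I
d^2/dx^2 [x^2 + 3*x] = 2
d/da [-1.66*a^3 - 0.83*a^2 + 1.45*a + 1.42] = -4.98*a^2 - 1.66*a + 1.45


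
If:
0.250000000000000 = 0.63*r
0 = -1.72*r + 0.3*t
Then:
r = 0.40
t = 2.28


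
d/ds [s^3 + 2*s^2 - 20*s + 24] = 3*s^2 + 4*s - 20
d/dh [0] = 0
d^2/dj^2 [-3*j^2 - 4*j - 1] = -6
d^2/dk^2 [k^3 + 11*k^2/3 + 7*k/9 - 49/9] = 6*k + 22/3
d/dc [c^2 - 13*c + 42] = 2*c - 13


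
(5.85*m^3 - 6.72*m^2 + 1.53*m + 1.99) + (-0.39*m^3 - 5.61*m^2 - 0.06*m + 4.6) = 5.46*m^3 - 12.33*m^2 + 1.47*m + 6.59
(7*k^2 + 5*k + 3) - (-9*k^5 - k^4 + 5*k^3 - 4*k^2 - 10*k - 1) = 9*k^5 + k^4 - 5*k^3 + 11*k^2 + 15*k + 4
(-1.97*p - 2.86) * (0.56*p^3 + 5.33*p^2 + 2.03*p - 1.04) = -1.1032*p^4 - 12.1017*p^3 - 19.2429*p^2 - 3.757*p + 2.9744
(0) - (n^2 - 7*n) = -n^2 + 7*n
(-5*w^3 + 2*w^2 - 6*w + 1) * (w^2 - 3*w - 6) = -5*w^5 + 17*w^4 + 18*w^3 + 7*w^2 + 33*w - 6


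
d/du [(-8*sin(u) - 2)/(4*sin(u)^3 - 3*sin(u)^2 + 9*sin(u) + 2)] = 2*(32*sin(u)^3 - 6*sin(u) + 1)*cos(u)/(4*sin(u)^3 - 3*sin(u)^2 + 9*sin(u) + 2)^2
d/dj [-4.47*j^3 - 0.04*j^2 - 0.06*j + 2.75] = -13.41*j^2 - 0.08*j - 0.06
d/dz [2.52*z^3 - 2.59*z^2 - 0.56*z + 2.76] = 7.56*z^2 - 5.18*z - 0.56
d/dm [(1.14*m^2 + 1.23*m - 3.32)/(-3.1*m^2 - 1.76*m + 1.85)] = (1.8066*m^2 - 16.366*m - 3.5677)/(9.61*m^4 + 10.912*m^3 - 8.3724*m^2 - 6.512*m + 3.4225)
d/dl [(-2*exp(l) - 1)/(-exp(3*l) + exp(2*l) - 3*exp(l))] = (-4*exp(3*l) - exp(2*l) + 2*exp(l) - 3)*exp(-l)/(exp(4*l) - 2*exp(3*l) + 7*exp(2*l) - 6*exp(l) + 9)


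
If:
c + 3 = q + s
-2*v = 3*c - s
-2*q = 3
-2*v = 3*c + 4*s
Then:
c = -9/2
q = -3/2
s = 0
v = 27/4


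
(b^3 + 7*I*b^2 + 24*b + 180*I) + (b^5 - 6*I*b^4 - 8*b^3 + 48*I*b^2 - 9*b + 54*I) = b^5 - 6*I*b^4 - 7*b^3 + 55*I*b^2 + 15*b + 234*I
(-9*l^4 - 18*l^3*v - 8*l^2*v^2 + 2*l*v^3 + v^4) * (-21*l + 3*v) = 189*l^5 + 351*l^4*v + 114*l^3*v^2 - 66*l^2*v^3 - 15*l*v^4 + 3*v^5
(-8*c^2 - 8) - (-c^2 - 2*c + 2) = -7*c^2 + 2*c - 10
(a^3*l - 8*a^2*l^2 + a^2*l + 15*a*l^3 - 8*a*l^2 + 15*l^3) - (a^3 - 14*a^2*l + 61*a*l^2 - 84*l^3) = a^3*l - a^3 - 8*a^2*l^2 + 15*a^2*l + 15*a*l^3 - 69*a*l^2 + 99*l^3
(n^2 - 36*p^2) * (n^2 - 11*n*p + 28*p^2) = n^4 - 11*n^3*p - 8*n^2*p^2 + 396*n*p^3 - 1008*p^4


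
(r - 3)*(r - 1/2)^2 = r^3 - 4*r^2 + 13*r/4 - 3/4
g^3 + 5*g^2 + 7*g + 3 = (g + 1)^2*(g + 3)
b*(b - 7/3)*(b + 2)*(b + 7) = b^4 + 20*b^3/3 - 7*b^2 - 98*b/3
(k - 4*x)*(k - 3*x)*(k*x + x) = k^3*x - 7*k^2*x^2 + k^2*x + 12*k*x^3 - 7*k*x^2 + 12*x^3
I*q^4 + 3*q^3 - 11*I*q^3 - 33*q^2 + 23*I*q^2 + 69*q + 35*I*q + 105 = (q - 7)*(q - 5)*(q - 3*I)*(I*q + I)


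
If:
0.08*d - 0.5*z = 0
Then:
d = 6.25*z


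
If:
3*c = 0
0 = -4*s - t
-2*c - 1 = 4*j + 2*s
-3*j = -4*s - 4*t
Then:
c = 0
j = -2/7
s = 1/14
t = -2/7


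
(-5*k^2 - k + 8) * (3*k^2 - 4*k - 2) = -15*k^4 + 17*k^3 + 38*k^2 - 30*k - 16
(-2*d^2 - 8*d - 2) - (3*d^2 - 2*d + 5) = -5*d^2 - 6*d - 7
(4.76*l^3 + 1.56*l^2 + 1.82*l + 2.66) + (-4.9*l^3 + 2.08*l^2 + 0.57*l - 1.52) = -0.140000000000001*l^3 + 3.64*l^2 + 2.39*l + 1.14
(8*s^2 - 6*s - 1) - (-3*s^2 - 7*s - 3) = 11*s^2 + s + 2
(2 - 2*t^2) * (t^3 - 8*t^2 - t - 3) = -2*t^5 + 16*t^4 + 4*t^3 - 10*t^2 - 2*t - 6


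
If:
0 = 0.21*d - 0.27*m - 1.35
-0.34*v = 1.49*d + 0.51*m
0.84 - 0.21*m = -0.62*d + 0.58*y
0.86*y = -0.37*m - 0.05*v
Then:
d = -1.93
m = -6.50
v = 18.21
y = 1.74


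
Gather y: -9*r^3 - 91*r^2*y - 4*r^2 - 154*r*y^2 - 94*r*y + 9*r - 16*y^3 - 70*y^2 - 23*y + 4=-9*r^3 - 4*r^2 + 9*r - 16*y^3 + y^2*(-154*r - 70) + y*(-91*r^2 - 94*r - 23) + 4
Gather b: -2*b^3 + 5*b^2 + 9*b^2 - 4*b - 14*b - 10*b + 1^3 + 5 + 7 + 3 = -2*b^3 + 14*b^2 - 28*b + 16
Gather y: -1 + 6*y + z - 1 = 6*y + z - 2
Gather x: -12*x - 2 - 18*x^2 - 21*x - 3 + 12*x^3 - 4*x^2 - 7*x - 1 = 12*x^3 - 22*x^2 - 40*x - 6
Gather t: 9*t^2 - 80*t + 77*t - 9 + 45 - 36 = 9*t^2 - 3*t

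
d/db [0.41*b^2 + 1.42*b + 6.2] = 0.82*b + 1.42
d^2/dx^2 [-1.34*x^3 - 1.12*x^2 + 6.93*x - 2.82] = -8.04*x - 2.24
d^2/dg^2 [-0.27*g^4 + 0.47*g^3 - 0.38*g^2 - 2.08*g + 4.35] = -3.24*g^2 + 2.82*g - 0.76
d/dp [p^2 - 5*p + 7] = 2*p - 5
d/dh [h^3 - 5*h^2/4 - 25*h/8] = 3*h^2 - 5*h/2 - 25/8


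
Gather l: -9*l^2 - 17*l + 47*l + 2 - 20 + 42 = -9*l^2 + 30*l + 24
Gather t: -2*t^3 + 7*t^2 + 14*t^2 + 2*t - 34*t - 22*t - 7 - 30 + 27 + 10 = -2*t^3 + 21*t^2 - 54*t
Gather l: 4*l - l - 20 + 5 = 3*l - 15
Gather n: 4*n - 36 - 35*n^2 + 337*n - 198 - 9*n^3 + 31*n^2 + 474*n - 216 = -9*n^3 - 4*n^2 + 815*n - 450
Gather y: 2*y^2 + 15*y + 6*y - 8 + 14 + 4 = 2*y^2 + 21*y + 10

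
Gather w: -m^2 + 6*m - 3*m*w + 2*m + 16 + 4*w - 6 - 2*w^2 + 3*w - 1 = -m^2 + 8*m - 2*w^2 + w*(7 - 3*m) + 9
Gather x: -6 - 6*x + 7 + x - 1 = -5*x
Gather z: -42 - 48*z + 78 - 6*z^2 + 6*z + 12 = -6*z^2 - 42*z + 48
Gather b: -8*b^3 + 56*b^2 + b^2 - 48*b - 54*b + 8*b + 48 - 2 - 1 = -8*b^3 + 57*b^2 - 94*b + 45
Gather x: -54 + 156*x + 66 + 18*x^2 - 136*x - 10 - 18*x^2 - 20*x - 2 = 0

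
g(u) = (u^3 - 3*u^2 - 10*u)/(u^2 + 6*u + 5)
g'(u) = (-2*u - 6)*(u^3 - 3*u^2 - 10*u)/(u^2 + 6*u + 5)^2 + (3*u^2 - 6*u - 10)/(u^2 + 6*u + 5)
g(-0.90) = 14.25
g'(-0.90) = -151.23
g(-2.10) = 0.47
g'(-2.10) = -4.70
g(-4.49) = 59.61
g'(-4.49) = -143.30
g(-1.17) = -9.20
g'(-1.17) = -53.46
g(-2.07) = 0.33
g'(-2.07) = -4.68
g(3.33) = -0.82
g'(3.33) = 0.38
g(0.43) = -0.61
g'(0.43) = -1.01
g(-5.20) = -202.06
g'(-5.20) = -936.59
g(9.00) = 2.83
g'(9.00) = 0.79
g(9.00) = 2.83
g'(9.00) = 0.79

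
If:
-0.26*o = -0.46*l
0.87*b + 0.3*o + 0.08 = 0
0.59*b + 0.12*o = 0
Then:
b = 0.13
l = -0.37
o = -0.65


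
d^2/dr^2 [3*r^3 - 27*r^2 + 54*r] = 18*r - 54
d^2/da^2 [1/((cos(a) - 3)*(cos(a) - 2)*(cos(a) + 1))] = (-90*(1 - cos(a)^2)^2 + 12*sin(a)^6 + 3*cos(a)^6 + 44*cos(a)^5 + 2*cos(a)^3 - 139*cos(a)^2 - 54*cos(a) + 128)/((cos(a) - 3)^3*(cos(a) - 2)^3*(cos(a) + 1)^3)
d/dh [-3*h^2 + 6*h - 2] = 6 - 6*h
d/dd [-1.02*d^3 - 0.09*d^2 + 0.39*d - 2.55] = -3.06*d^2 - 0.18*d + 0.39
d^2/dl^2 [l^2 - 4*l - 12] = 2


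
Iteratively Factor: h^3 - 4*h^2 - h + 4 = (h - 4)*(h^2 - 1) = (h - 4)*(h - 1)*(h + 1)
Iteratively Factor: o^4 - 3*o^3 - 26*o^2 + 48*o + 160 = (o + 2)*(o^3 - 5*o^2 - 16*o + 80) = (o + 2)*(o + 4)*(o^2 - 9*o + 20) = (o - 5)*(o + 2)*(o + 4)*(o - 4)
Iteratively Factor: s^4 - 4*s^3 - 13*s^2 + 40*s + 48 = (s - 4)*(s^3 - 13*s - 12) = (s - 4)^2*(s^2 + 4*s + 3) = (s - 4)^2*(s + 1)*(s + 3)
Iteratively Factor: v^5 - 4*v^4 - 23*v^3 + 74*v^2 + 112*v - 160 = (v + 2)*(v^4 - 6*v^3 - 11*v^2 + 96*v - 80) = (v - 1)*(v + 2)*(v^3 - 5*v^2 - 16*v + 80) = (v - 4)*(v - 1)*(v + 2)*(v^2 - v - 20) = (v - 5)*(v - 4)*(v - 1)*(v + 2)*(v + 4)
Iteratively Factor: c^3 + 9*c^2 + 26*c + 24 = (c + 4)*(c^2 + 5*c + 6) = (c + 3)*(c + 4)*(c + 2)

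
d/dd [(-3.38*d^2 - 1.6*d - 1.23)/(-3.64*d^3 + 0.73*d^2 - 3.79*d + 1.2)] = (-12.3032*d^4 - 11.648*d^3 + 0.546600000000002*d^2 - 6.3162*d - 6.5817)/(13.2496*d^6 - 5.3144*d^5 + 28.1241*d^4 - 14.2694*d^3 + 16.1161*d^2 - 9.096*d + 1.44)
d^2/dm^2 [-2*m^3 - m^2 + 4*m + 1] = -12*m - 2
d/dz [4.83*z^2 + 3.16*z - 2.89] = 9.66*z + 3.16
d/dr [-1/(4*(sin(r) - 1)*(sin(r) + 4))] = (2*sin(r) + 3)*cos(r)/(4*(sin(r) - 1)^2*(sin(r) + 4)^2)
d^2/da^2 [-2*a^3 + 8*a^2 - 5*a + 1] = 16 - 12*a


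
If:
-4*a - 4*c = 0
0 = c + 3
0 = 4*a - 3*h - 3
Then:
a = 3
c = -3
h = 3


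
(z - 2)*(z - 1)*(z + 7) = z^3 + 4*z^2 - 19*z + 14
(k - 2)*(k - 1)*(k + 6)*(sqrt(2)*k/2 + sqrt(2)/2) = sqrt(2)*k^4/2 + 2*sqrt(2)*k^3 - 13*sqrt(2)*k^2/2 - 2*sqrt(2)*k + 6*sqrt(2)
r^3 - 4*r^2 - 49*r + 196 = (r - 7)*(r - 4)*(r + 7)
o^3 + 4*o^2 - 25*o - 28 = (o - 4)*(o + 1)*(o + 7)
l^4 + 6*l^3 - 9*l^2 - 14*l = l*(l - 2)*(l + 1)*(l + 7)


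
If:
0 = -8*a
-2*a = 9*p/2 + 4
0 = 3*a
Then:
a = 0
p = -8/9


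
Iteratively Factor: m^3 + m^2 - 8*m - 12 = (m - 3)*(m^2 + 4*m + 4) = (m - 3)*(m + 2)*(m + 2)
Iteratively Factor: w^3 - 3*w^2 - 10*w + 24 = (w - 4)*(w^2 + w - 6) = (w - 4)*(w - 2)*(w + 3)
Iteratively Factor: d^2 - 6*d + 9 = (d - 3)*(d - 3)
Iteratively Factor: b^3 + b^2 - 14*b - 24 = (b - 4)*(b^2 + 5*b + 6) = (b - 4)*(b + 2)*(b + 3)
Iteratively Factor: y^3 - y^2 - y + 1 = (y - 1)*(y^2 - 1) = (y - 1)^2*(y + 1)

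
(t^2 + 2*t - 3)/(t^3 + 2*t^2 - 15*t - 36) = (t - 1)/(t^2 - t - 12)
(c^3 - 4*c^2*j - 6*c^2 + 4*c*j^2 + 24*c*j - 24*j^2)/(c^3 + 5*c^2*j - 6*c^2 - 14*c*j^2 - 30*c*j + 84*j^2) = (c - 2*j)/(c + 7*j)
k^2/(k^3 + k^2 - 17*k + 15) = k^2/(k^3 + k^2 - 17*k + 15)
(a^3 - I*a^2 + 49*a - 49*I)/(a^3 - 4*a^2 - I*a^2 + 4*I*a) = (a^2 + 49)/(a*(a - 4))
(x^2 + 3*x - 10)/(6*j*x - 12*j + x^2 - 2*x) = (x + 5)/(6*j + x)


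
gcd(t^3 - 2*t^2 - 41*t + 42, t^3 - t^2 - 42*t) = t^2 - t - 42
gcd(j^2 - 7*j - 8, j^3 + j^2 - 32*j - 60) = 1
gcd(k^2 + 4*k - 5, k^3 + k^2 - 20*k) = k + 5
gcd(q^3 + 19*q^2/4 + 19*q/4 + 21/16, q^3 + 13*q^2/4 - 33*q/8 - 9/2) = q + 3/4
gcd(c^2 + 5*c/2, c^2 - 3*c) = c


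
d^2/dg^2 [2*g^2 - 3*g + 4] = 4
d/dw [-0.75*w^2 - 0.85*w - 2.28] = -1.5*w - 0.85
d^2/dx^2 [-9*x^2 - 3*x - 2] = -18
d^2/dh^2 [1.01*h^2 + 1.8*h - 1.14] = 2.02000000000000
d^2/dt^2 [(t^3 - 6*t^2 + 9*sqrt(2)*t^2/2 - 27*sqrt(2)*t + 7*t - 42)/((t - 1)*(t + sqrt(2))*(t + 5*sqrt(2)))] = (-10*t^6 - 3*sqrt(2)*t^6 - 126*sqrt(2)*t^5 - 18*t^5 - 1686*t^4 - 72*sqrt(2)*t^4 - 5478*sqrt(2)*t^3 - 486*t^3 - 17076*t^2 - 774*sqrt(2)*t^2 - 12492*sqrt(2)*t - 1116*t - 6928 - 300*sqrt(2))/(t^9 - 3*t^8 + 18*sqrt(2)*t^8 - 54*sqrt(2)*t^7 + 249*t^7 - 739*t^6 + 846*sqrt(2)*t^6 - 2394*sqrt(2)*t^5 + 3198*t^5 - 7626*t^4 + 4176*sqrt(2)*t^4 - 6192*sqrt(2)*t^3 + 8380*t^3 - 5460*t^2 + 5400*sqrt(2)*t^2 - 1800*sqrt(2)*t + 3000*t - 1000)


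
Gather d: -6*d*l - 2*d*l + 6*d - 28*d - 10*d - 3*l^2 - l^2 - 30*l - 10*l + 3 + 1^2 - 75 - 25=d*(-8*l - 32) - 4*l^2 - 40*l - 96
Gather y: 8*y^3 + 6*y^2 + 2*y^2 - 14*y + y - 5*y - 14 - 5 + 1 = 8*y^3 + 8*y^2 - 18*y - 18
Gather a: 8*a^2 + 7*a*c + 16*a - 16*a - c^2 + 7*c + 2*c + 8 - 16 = 8*a^2 + 7*a*c - c^2 + 9*c - 8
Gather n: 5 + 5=10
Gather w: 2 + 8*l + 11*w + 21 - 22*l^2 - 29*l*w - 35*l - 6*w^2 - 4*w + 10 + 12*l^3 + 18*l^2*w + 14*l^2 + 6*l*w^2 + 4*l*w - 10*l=12*l^3 - 8*l^2 - 37*l + w^2*(6*l - 6) + w*(18*l^2 - 25*l + 7) + 33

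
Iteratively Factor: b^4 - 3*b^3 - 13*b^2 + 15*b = (b + 3)*(b^3 - 6*b^2 + 5*b) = b*(b + 3)*(b^2 - 6*b + 5) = b*(b - 1)*(b + 3)*(b - 5)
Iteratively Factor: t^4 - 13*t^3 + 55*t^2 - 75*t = (t - 5)*(t^3 - 8*t^2 + 15*t) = (t - 5)^2*(t^2 - 3*t) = (t - 5)^2*(t - 3)*(t)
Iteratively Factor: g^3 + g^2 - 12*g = (g - 3)*(g^2 + 4*g) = (g - 3)*(g + 4)*(g)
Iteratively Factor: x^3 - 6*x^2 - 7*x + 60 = (x + 3)*(x^2 - 9*x + 20) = (x - 4)*(x + 3)*(x - 5)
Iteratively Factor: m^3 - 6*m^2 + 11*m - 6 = (m - 3)*(m^2 - 3*m + 2) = (m - 3)*(m - 2)*(m - 1)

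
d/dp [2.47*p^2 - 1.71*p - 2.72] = 4.94*p - 1.71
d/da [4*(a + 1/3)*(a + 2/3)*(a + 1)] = 12*a^2 + 16*a + 44/9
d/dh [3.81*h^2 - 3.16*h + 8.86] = 7.62*h - 3.16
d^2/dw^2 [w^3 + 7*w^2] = 6*w + 14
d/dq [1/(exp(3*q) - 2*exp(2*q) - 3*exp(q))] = (-3*exp(2*q) + 4*exp(q) + 3)*exp(-q)/(-exp(2*q) + 2*exp(q) + 3)^2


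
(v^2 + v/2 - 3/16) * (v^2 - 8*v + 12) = v^4 - 15*v^3/2 + 125*v^2/16 + 15*v/2 - 9/4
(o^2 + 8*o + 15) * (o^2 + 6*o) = o^4 + 14*o^3 + 63*o^2 + 90*o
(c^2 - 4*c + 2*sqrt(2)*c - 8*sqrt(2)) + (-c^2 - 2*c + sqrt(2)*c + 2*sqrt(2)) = -6*c + 3*sqrt(2)*c - 6*sqrt(2)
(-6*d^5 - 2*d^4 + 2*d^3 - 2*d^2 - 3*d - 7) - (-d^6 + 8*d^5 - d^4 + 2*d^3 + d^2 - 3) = d^6 - 14*d^5 - d^4 - 3*d^2 - 3*d - 4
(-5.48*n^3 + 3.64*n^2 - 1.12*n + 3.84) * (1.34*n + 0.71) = -7.3432*n^4 + 0.9868*n^3 + 1.0836*n^2 + 4.3504*n + 2.7264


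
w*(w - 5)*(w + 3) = w^3 - 2*w^2 - 15*w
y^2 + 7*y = y*(y + 7)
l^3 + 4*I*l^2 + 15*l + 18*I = (l - 3*I)*(l + I)*(l + 6*I)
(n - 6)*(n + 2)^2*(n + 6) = n^4 + 4*n^3 - 32*n^2 - 144*n - 144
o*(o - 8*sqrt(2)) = o^2 - 8*sqrt(2)*o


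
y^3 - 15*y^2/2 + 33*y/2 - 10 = (y - 4)*(y - 5/2)*(y - 1)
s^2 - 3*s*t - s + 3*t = (s - 1)*(s - 3*t)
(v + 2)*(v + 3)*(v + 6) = v^3 + 11*v^2 + 36*v + 36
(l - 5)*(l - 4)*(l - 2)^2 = l^4 - 13*l^3 + 60*l^2 - 116*l + 80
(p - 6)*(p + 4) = p^2 - 2*p - 24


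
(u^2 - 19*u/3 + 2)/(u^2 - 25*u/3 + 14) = (3*u - 1)/(3*u - 7)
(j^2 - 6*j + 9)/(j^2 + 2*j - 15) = (j - 3)/(j + 5)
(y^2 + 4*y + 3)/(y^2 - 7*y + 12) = (y^2 + 4*y + 3)/(y^2 - 7*y + 12)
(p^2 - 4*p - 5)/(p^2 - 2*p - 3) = (p - 5)/(p - 3)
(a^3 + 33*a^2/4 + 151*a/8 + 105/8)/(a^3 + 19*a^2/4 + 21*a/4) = (2*a^2 + 13*a + 15)/(2*a*(a + 3))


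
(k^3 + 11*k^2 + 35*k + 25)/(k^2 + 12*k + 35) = (k^2 + 6*k + 5)/(k + 7)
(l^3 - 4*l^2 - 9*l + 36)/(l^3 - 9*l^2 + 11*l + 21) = (l^2 - l - 12)/(l^2 - 6*l - 7)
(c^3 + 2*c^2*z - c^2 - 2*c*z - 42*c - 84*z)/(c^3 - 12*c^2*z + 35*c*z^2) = (c^3 + 2*c^2*z - c^2 - 2*c*z - 42*c - 84*z)/(c*(c^2 - 12*c*z + 35*z^2))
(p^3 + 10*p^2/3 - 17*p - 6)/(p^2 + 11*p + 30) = (p^2 - 8*p/3 - 1)/(p + 5)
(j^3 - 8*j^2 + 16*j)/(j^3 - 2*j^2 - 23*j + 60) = j*(j - 4)/(j^2 + 2*j - 15)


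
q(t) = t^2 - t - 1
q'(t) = 2*t - 1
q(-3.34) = 13.50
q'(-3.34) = -7.68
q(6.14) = 30.56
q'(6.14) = 11.28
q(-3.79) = 17.15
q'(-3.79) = -8.58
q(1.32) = -0.58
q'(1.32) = 1.64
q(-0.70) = 0.19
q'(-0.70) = -2.40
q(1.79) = 0.41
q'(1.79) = 2.58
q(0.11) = -1.10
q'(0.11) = -0.78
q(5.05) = 19.45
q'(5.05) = 9.10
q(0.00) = -1.00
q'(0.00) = -1.00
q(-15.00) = 239.00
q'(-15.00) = -31.00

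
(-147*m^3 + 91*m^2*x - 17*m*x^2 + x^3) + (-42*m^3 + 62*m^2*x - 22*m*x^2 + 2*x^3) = -189*m^3 + 153*m^2*x - 39*m*x^2 + 3*x^3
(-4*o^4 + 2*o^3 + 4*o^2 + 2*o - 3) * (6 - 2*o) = 8*o^5 - 28*o^4 + 4*o^3 + 20*o^2 + 18*o - 18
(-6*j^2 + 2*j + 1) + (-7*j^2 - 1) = -13*j^2 + 2*j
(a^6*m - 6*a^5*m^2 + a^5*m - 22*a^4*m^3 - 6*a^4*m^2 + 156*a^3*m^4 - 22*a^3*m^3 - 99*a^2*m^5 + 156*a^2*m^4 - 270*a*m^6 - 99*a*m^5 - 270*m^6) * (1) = a^6*m - 6*a^5*m^2 + a^5*m - 22*a^4*m^3 - 6*a^4*m^2 + 156*a^3*m^4 - 22*a^3*m^3 - 99*a^2*m^5 + 156*a^2*m^4 - 270*a*m^6 - 99*a*m^5 - 270*m^6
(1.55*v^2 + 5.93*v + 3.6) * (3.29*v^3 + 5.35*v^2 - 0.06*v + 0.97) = 5.0995*v^5 + 27.8022*v^4 + 43.4765*v^3 + 20.4077*v^2 + 5.5361*v + 3.492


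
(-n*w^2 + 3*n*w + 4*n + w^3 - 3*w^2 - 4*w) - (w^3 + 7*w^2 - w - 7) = -n*w^2 + 3*n*w + 4*n - 10*w^2 - 3*w + 7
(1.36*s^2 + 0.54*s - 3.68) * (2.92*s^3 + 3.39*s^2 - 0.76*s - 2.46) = 3.9712*s^5 + 6.1872*s^4 - 9.9486*s^3 - 16.2312*s^2 + 1.4684*s + 9.0528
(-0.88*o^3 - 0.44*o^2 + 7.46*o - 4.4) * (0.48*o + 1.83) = -0.4224*o^4 - 1.8216*o^3 + 2.7756*o^2 + 11.5398*o - 8.052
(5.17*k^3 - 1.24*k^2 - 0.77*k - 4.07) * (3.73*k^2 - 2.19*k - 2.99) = 19.2841*k^5 - 15.9475*k^4 - 15.6148*k^3 - 9.7872*k^2 + 11.2156*k + 12.1693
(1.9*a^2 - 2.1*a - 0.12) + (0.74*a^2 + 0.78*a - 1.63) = 2.64*a^2 - 1.32*a - 1.75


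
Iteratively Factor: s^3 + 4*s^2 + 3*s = (s)*(s^2 + 4*s + 3) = s*(s + 1)*(s + 3)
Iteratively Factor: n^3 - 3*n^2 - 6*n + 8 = (n + 2)*(n^2 - 5*n + 4) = (n - 4)*(n + 2)*(n - 1)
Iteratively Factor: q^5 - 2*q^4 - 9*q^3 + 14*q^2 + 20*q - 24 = (q + 2)*(q^4 - 4*q^3 - q^2 + 16*q - 12) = (q - 3)*(q + 2)*(q^3 - q^2 - 4*q + 4) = (q - 3)*(q - 1)*(q + 2)*(q^2 - 4) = (q - 3)*(q - 1)*(q + 2)^2*(q - 2)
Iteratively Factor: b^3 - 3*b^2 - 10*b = (b)*(b^2 - 3*b - 10) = b*(b + 2)*(b - 5)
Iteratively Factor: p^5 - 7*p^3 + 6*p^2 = (p)*(p^4 - 7*p^2 + 6*p) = p*(p - 2)*(p^3 + 2*p^2 - 3*p) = p*(p - 2)*(p - 1)*(p^2 + 3*p) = p*(p - 2)*(p - 1)*(p + 3)*(p)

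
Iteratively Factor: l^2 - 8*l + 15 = (l - 3)*(l - 5)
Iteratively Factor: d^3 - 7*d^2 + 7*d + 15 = (d - 3)*(d^2 - 4*d - 5) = (d - 3)*(d + 1)*(d - 5)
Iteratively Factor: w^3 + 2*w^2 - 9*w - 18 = (w - 3)*(w^2 + 5*w + 6) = (w - 3)*(w + 3)*(w + 2)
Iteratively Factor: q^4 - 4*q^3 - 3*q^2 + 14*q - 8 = (q + 2)*(q^3 - 6*q^2 + 9*q - 4) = (q - 1)*(q + 2)*(q^2 - 5*q + 4) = (q - 4)*(q - 1)*(q + 2)*(q - 1)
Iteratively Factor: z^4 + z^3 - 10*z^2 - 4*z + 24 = (z + 2)*(z^3 - z^2 - 8*z + 12) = (z - 2)*(z + 2)*(z^2 + z - 6) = (z - 2)^2*(z + 2)*(z + 3)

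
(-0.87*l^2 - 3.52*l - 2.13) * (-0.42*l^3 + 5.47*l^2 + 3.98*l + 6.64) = 0.3654*l^5 - 3.2805*l^4 - 21.8224*l^3 - 31.4375*l^2 - 31.8502*l - 14.1432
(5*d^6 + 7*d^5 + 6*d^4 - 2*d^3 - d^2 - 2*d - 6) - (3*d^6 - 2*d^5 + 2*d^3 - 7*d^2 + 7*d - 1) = 2*d^6 + 9*d^5 + 6*d^4 - 4*d^3 + 6*d^2 - 9*d - 5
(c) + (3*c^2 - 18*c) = 3*c^2 - 17*c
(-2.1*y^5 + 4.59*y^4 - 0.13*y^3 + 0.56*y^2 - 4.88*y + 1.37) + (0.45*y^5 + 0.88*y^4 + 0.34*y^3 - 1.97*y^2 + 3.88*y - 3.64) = -1.65*y^5 + 5.47*y^4 + 0.21*y^3 - 1.41*y^2 - 1.0*y - 2.27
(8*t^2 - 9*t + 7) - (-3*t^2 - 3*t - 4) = 11*t^2 - 6*t + 11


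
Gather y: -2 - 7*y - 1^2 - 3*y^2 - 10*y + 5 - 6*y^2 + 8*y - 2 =-9*y^2 - 9*y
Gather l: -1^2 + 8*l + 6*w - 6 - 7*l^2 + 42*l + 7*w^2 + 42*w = -7*l^2 + 50*l + 7*w^2 + 48*w - 7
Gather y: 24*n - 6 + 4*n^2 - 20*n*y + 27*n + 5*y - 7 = 4*n^2 + 51*n + y*(5 - 20*n) - 13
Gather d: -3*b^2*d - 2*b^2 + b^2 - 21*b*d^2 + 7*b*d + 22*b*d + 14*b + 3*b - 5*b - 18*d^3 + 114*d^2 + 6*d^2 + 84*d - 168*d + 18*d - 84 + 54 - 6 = -b^2 + 12*b - 18*d^3 + d^2*(120 - 21*b) + d*(-3*b^2 + 29*b - 66) - 36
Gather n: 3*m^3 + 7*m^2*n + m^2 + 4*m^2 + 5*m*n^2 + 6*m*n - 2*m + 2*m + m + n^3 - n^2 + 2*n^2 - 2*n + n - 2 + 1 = 3*m^3 + 5*m^2 + m + n^3 + n^2*(5*m + 1) + n*(7*m^2 + 6*m - 1) - 1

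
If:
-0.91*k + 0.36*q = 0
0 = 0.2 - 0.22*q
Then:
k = 0.36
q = 0.91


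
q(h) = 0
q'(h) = 0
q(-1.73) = 0.00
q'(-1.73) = 0.00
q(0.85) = 0.00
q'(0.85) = 0.00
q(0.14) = 0.00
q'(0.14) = 0.00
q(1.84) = 0.00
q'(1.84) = 0.00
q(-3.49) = 0.00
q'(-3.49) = 0.00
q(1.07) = 0.00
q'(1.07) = 0.00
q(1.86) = 0.00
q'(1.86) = 0.00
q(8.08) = 0.00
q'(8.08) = 0.00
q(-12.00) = 0.00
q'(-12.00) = 0.00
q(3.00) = 0.00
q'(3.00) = 0.00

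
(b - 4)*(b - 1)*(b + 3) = b^3 - 2*b^2 - 11*b + 12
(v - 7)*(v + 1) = v^2 - 6*v - 7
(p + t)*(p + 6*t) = p^2 + 7*p*t + 6*t^2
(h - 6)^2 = h^2 - 12*h + 36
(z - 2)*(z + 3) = z^2 + z - 6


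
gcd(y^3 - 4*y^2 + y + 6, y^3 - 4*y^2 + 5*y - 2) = y - 2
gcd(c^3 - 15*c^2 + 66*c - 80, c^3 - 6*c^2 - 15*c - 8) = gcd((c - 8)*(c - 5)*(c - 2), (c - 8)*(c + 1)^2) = c - 8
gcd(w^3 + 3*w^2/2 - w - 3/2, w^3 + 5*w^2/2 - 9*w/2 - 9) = w + 3/2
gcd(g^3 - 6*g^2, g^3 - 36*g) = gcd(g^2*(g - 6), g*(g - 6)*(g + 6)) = g^2 - 6*g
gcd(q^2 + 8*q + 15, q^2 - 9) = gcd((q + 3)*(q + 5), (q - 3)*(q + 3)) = q + 3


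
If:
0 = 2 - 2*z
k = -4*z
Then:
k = -4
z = 1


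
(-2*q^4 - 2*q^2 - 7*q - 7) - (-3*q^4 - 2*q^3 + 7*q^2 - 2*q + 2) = q^4 + 2*q^3 - 9*q^2 - 5*q - 9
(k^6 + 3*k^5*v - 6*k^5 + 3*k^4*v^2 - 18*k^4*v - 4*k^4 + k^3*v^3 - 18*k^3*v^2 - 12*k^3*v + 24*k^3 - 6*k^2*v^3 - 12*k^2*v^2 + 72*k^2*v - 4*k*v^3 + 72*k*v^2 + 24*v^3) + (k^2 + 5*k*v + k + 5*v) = k^6 + 3*k^5*v - 6*k^5 + 3*k^4*v^2 - 18*k^4*v - 4*k^4 + k^3*v^3 - 18*k^3*v^2 - 12*k^3*v + 24*k^3 - 6*k^2*v^3 - 12*k^2*v^2 + 72*k^2*v + k^2 - 4*k*v^3 + 72*k*v^2 + 5*k*v + k + 24*v^3 + 5*v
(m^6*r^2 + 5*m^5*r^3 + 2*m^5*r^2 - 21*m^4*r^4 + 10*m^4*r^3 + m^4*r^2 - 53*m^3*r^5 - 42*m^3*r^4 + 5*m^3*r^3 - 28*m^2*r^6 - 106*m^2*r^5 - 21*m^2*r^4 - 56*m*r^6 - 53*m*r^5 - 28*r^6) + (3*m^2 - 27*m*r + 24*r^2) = m^6*r^2 + 5*m^5*r^3 + 2*m^5*r^2 - 21*m^4*r^4 + 10*m^4*r^3 + m^4*r^2 - 53*m^3*r^5 - 42*m^3*r^4 + 5*m^3*r^3 - 28*m^2*r^6 - 106*m^2*r^5 - 21*m^2*r^4 + 3*m^2 - 56*m*r^6 - 53*m*r^5 - 27*m*r - 28*r^6 + 24*r^2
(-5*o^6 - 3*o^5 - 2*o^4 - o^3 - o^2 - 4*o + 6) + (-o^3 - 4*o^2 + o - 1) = -5*o^6 - 3*o^5 - 2*o^4 - 2*o^3 - 5*o^2 - 3*o + 5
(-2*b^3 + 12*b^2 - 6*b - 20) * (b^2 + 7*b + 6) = -2*b^5 - 2*b^4 + 66*b^3 + 10*b^2 - 176*b - 120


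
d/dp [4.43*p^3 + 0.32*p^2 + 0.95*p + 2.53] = 13.29*p^2 + 0.64*p + 0.95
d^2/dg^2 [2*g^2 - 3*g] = 4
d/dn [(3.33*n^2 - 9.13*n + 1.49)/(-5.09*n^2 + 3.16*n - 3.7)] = (-35.9489*n^2 - 9.4738*n + 29.0726)/(25.9081*n^4 - 32.1688*n^3 + 47.6516*n^2 - 23.384*n + 13.69)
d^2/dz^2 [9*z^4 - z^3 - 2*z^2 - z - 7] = 108*z^2 - 6*z - 4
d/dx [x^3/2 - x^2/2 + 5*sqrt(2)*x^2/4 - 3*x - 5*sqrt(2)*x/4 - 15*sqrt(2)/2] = 3*x^2/2 - x + 5*sqrt(2)*x/2 - 3 - 5*sqrt(2)/4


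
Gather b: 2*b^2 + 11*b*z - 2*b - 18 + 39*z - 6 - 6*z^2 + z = 2*b^2 + b*(11*z - 2) - 6*z^2 + 40*z - 24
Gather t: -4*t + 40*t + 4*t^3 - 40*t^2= 4*t^3 - 40*t^2 + 36*t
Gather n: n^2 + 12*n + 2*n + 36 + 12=n^2 + 14*n + 48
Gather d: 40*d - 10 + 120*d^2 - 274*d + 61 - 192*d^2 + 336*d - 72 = -72*d^2 + 102*d - 21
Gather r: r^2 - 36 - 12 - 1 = r^2 - 49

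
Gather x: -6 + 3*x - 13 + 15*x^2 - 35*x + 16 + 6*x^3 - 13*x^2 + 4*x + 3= 6*x^3 + 2*x^2 - 28*x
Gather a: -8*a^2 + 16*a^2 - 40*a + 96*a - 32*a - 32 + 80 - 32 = 8*a^2 + 24*a + 16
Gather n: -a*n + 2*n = n*(2 - a)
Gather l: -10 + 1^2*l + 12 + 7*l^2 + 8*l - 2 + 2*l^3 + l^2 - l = 2*l^3 + 8*l^2 + 8*l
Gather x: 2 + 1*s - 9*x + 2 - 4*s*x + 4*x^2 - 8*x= s + 4*x^2 + x*(-4*s - 17) + 4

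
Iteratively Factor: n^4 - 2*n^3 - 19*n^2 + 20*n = (n - 1)*(n^3 - n^2 - 20*n) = (n - 1)*(n + 4)*(n^2 - 5*n) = n*(n - 1)*(n + 4)*(n - 5)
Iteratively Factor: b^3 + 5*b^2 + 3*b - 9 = (b - 1)*(b^2 + 6*b + 9) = (b - 1)*(b + 3)*(b + 3)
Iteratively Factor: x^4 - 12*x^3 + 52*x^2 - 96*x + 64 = (x - 4)*(x^3 - 8*x^2 + 20*x - 16) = (x - 4)*(x - 2)*(x^2 - 6*x + 8) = (x - 4)^2*(x - 2)*(x - 2)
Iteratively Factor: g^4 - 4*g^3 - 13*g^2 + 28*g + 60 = (g + 2)*(g^3 - 6*g^2 - g + 30) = (g - 5)*(g + 2)*(g^2 - g - 6) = (g - 5)*(g - 3)*(g + 2)*(g + 2)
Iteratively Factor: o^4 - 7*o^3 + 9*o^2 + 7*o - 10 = (o - 5)*(o^3 - 2*o^2 - o + 2) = (o - 5)*(o - 1)*(o^2 - o - 2) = (o - 5)*(o - 1)*(o + 1)*(o - 2)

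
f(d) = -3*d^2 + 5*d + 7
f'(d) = 5 - 6*d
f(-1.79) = -11.56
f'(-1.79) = 15.74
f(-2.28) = -20.00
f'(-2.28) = 18.68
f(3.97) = -20.43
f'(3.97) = -18.82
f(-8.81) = -269.90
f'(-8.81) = 57.86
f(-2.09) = -16.55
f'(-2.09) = 17.54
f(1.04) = 8.96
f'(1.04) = -1.24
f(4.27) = -26.35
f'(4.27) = -20.62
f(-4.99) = -92.65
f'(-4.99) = 34.94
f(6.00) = -71.00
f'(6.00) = -31.00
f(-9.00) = -281.00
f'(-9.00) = 59.00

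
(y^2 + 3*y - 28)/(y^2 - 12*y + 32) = (y + 7)/(y - 8)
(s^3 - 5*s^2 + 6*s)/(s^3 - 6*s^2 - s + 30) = s*(s - 2)/(s^2 - 3*s - 10)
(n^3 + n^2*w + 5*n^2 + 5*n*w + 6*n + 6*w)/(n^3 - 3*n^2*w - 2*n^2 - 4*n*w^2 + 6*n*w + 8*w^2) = (-n^2 - 5*n - 6)/(-n^2 + 4*n*w + 2*n - 8*w)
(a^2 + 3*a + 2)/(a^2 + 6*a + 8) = (a + 1)/(a + 4)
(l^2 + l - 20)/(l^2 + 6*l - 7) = (l^2 + l - 20)/(l^2 + 6*l - 7)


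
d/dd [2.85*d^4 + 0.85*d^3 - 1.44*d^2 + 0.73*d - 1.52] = 11.4*d^3 + 2.55*d^2 - 2.88*d + 0.73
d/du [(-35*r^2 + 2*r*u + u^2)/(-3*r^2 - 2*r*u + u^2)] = 4*r*(-19*r^2 + 16*r*u - u^2)/(9*r^4 + 12*r^3*u - 2*r^2*u^2 - 4*r*u^3 + u^4)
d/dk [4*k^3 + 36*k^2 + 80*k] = 12*k^2 + 72*k + 80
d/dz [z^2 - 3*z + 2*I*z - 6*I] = 2*z - 3 + 2*I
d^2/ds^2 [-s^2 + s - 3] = -2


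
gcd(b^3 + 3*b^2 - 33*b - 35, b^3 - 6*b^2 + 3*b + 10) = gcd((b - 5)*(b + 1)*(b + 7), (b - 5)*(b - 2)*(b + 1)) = b^2 - 4*b - 5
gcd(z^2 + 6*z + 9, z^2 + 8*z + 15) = z + 3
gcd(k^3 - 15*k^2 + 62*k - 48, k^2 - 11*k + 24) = k - 8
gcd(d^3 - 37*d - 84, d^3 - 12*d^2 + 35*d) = d - 7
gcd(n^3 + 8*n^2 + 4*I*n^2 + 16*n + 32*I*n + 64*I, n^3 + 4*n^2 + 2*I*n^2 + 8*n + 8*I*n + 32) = n^2 + n*(4 + 4*I) + 16*I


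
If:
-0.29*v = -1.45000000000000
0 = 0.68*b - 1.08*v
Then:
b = 7.94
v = 5.00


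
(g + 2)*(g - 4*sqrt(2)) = g^2 - 4*sqrt(2)*g + 2*g - 8*sqrt(2)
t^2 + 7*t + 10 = (t + 2)*(t + 5)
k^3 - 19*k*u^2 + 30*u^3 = (k - 3*u)*(k - 2*u)*(k + 5*u)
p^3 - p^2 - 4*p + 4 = (p - 2)*(p - 1)*(p + 2)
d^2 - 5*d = d*(d - 5)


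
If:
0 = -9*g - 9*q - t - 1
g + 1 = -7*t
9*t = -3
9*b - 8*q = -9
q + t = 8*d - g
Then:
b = -547/243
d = -11/216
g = 4/3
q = -38/27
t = -1/3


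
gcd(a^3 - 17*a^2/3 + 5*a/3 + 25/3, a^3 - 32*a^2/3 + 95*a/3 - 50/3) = a - 5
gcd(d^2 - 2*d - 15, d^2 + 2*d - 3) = d + 3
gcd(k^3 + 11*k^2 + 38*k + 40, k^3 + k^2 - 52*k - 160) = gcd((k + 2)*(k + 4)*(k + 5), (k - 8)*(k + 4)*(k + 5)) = k^2 + 9*k + 20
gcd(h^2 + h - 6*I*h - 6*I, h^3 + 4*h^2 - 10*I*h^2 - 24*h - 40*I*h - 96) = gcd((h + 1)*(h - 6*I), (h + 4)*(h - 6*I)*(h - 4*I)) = h - 6*I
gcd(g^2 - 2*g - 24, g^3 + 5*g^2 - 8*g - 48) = g + 4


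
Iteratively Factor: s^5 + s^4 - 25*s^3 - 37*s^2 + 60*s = (s)*(s^4 + s^3 - 25*s^2 - 37*s + 60) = s*(s - 1)*(s^3 + 2*s^2 - 23*s - 60) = s*(s - 5)*(s - 1)*(s^2 + 7*s + 12) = s*(s - 5)*(s - 1)*(s + 3)*(s + 4)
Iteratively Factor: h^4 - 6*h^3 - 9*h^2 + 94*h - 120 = (h + 4)*(h^3 - 10*h^2 + 31*h - 30) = (h - 2)*(h + 4)*(h^2 - 8*h + 15) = (h - 3)*(h - 2)*(h + 4)*(h - 5)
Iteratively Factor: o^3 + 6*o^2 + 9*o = (o + 3)*(o^2 + 3*o) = o*(o + 3)*(o + 3)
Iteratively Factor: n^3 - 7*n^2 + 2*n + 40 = (n - 4)*(n^2 - 3*n - 10) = (n - 5)*(n - 4)*(n + 2)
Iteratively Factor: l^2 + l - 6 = (l - 2)*(l + 3)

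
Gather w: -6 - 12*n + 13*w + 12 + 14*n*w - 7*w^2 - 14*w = -12*n - 7*w^2 + w*(14*n - 1) + 6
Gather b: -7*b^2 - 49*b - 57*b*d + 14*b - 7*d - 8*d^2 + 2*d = -7*b^2 + b*(-57*d - 35) - 8*d^2 - 5*d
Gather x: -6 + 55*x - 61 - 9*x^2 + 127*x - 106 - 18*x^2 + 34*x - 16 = -27*x^2 + 216*x - 189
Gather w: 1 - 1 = 0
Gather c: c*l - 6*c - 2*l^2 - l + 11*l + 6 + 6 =c*(l - 6) - 2*l^2 + 10*l + 12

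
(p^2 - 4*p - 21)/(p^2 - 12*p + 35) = (p + 3)/(p - 5)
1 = 1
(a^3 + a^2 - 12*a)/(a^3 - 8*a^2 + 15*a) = (a + 4)/(a - 5)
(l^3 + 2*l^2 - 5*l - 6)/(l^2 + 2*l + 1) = (l^2 + l - 6)/(l + 1)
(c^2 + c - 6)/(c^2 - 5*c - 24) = (c - 2)/(c - 8)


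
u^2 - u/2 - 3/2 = (u - 3/2)*(u + 1)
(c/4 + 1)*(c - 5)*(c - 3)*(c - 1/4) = c^4/4 - 17*c^3/16 - 4*c^2 + 257*c/16 - 15/4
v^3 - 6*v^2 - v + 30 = (v - 5)*(v - 3)*(v + 2)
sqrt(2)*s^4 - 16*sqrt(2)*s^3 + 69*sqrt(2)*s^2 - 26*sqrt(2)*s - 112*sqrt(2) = (s - 8)*(s - 7)*(s - 2)*(sqrt(2)*s + sqrt(2))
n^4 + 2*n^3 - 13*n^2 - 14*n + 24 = (n - 3)*(n - 1)*(n + 2)*(n + 4)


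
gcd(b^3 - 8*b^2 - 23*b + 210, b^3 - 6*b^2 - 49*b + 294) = b^2 - 13*b + 42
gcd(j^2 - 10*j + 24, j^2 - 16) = j - 4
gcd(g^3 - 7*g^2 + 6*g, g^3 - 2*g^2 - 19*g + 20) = g - 1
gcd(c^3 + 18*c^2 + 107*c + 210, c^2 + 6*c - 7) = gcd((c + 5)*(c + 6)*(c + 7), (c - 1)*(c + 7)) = c + 7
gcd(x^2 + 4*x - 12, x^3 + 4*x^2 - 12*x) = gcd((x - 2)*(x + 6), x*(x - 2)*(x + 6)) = x^2 + 4*x - 12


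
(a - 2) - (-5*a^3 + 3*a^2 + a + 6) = 5*a^3 - 3*a^2 - 8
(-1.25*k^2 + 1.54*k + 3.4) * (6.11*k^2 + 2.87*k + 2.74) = -7.6375*k^4 + 5.8219*k^3 + 21.7688*k^2 + 13.9776*k + 9.316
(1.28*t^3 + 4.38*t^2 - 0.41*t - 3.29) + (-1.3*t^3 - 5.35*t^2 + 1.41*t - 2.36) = -0.02*t^3 - 0.97*t^2 + 1.0*t - 5.65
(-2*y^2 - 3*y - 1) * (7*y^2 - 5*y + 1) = -14*y^4 - 11*y^3 + 6*y^2 + 2*y - 1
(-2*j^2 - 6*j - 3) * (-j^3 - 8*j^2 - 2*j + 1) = 2*j^5 + 22*j^4 + 55*j^3 + 34*j^2 - 3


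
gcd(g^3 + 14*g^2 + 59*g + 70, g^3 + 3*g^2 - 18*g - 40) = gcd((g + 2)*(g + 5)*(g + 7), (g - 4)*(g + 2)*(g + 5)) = g^2 + 7*g + 10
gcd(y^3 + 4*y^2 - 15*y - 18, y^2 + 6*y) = y + 6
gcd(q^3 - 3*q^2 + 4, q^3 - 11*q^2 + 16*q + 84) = 1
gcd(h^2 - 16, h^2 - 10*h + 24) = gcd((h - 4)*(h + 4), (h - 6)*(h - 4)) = h - 4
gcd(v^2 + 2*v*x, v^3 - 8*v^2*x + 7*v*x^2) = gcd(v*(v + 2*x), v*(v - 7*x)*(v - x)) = v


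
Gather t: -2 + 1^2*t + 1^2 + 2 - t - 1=0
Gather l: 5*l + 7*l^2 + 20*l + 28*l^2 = 35*l^2 + 25*l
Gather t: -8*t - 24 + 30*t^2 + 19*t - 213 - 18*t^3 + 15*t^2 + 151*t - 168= -18*t^3 + 45*t^2 + 162*t - 405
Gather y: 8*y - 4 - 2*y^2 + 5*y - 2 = -2*y^2 + 13*y - 6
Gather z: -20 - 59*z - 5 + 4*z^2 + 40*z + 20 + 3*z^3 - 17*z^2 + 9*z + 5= 3*z^3 - 13*z^2 - 10*z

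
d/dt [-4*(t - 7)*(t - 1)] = 32 - 8*t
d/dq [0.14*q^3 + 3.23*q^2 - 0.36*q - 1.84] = 0.42*q^2 + 6.46*q - 0.36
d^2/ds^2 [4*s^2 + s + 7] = 8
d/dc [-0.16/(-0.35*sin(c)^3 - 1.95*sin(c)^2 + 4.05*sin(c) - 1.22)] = (-0.168*sin(c)^2 - 0.624*sin(c) + 0.648)*cos(c)/(0.35*sin(c)^3 + 1.95*sin(c)^2 - 4.05*sin(c) + 1.22)^2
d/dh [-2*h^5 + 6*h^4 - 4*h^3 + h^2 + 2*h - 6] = -10*h^4 + 24*h^3 - 12*h^2 + 2*h + 2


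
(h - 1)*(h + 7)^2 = h^3 + 13*h^2 + 35*h - 49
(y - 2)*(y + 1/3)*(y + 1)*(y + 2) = y^4 + 4*y^3/3 - 11*y^2/3 - 16*y/3 - 4/3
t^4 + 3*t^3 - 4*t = t*(t - 1)*(t + 2)^2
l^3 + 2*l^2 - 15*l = l*(l - 3)*(l + 5)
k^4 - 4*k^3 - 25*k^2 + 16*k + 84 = (k - 7)*(k - 2)*(k + 2)*(k + 3)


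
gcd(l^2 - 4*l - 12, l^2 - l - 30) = l - 6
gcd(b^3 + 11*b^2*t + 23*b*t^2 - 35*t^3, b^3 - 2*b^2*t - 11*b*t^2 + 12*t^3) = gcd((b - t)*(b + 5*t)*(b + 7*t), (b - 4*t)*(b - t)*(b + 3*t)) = -b + t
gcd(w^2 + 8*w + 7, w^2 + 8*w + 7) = w^2 + 8*w + 7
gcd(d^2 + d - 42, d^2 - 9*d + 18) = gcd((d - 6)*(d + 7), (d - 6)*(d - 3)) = d - 6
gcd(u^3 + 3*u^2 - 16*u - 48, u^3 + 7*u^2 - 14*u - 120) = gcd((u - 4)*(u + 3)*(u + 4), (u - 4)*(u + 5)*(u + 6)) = u - 4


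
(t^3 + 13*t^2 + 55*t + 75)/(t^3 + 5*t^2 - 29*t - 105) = (t^2 + 10*t + 25)/(t^2 + 2*t - 35)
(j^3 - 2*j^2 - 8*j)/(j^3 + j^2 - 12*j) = (j^2 - 2*j - 8)/(j^2 + j - 12)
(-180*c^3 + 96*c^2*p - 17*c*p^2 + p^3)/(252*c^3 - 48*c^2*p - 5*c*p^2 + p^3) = (-5*c + p)/(7*c + p)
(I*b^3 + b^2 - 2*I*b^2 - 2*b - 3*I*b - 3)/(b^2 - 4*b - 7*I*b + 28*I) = (I*b^3 + b^2*(1 - 2*I) - b*(2 + 3*I) - 3)/(b^2 - b*(4 + 7*I) + 28*I)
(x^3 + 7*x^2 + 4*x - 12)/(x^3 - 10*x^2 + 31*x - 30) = (x^3 + 7*x^2 + 4*x - 12)/(x^3 - 10*x^2 + 31*x - 30)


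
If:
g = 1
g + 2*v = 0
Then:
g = 1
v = -1/2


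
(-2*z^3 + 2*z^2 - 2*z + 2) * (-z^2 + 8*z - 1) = 2*z^5 - 18*z^4 + 20*z^3 - 20*z^2 + 18*z - 2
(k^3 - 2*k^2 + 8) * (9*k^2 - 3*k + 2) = 9*k^5 - 21*k^4 + 8*k^3 + 68*k^2 - 24*k + 16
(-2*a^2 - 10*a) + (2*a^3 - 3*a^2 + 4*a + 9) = 2*a^3 - 5*a^2 - 6*a + 9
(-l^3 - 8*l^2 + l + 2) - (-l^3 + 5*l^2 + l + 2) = -13*l^2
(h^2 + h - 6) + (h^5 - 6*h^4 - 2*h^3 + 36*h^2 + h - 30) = h^5 - 6*h^4 - 2*h^3 + 37*h^2 + 2*h - 36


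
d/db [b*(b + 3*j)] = 2*b + 3*j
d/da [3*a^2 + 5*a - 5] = 6*a + 5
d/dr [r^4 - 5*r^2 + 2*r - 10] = 4*r^3 - 10*r + 2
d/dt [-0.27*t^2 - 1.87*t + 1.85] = -0.54*t - 1.87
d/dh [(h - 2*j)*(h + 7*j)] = 2*h + 5*j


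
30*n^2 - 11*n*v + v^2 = (-6*n + v)*(-5*n + v)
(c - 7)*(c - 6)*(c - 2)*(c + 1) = c^4 - 14*c^3 + 53*c^2 - 16*c - 84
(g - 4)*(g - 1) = g^2 - 5*g + 4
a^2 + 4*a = a*(a + 4)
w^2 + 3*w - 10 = (w - 2)*(w + 5)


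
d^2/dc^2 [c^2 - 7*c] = 2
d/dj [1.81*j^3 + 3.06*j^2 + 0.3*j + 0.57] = 5.43*j^2 + 6.12*j + 0.3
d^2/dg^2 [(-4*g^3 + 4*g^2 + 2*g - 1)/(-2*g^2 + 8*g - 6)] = (34*g^3 - 105*g^2 + 114*g - 47)/(g^6 - 12*g^5 + 57*g^4 - 136*g^3 + 171*g^2 - 108*g + 27)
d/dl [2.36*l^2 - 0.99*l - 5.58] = 4.72*l - 0.99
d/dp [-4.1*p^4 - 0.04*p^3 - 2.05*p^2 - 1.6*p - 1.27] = -16.4*p^3 - 0.12*p^2 - 4.1*p - 1.6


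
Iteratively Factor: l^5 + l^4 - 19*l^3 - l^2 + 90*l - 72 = (l + 3)*(l^4 - 2*l^3 - 13*l^2 + 38*l - 24) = (l - 3)*(l + 3)*(l^3 + l^2 - 10*l + 8) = (l - 3)*(l - 2)*(l + 3)*(l^2 + 3*l - 4) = (l - 3)*(l - 2)*(l - 1)*(l + 3)*(l + 4)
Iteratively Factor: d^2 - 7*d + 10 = (d - 2)*(d - 5)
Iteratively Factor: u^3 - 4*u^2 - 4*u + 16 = (u - 4)*(u^2 - 4) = (u - 4)*(u - 2)*(u + 2)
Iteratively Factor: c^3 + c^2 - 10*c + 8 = (c - 2)*(c^2 + 3*c - 4) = (c - 2)*(c - 1)*(c + 4)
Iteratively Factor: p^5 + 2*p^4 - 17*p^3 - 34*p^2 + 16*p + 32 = (p + 2)*(p^4 - 17*p^2 + 16) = (p - 1)*(p + 2)*(p^3 + p^2 - 16*p - 16) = (p - 4)*(p - 1)*(p + 2)*(p^2 + 5*p + 4) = (p - 4)*(p - 1)*(p + 2)*(p + 4)*(p + 1)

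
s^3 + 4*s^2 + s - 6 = (s - 1)*(s + 2)*(s + 3)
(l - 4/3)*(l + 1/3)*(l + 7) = l^3 + 6*l^2 - 67*l/9 - 28/9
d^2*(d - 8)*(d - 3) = d^4 - 11*d^3 + 24*d^2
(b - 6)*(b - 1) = b^2 - 7*b + 6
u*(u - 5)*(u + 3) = u^3 - 2*u^2 - 15*u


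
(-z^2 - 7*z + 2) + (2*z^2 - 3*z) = z^2 - 10*z + 2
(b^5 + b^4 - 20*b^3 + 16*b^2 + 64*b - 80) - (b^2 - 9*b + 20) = b^5 + b^4 - 20*b^3 + 15*b^2 + 73*b - 100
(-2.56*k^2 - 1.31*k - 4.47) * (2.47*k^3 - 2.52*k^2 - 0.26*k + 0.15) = -6.3232*k^5 + 3.2155*k^4 - 7.0741*k^3 + 11.221*k^2 + 0.9657*k - 0.6705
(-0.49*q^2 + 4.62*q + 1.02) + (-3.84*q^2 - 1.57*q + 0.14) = -4.33*q^2 + 3.05*q + 1.16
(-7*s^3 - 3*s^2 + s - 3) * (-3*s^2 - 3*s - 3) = 21*s^5 + 30*s^4 + 27*s^3 + 15*s^2 + 6*s + 9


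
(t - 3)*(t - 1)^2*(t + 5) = t^4 - 18*t^2 + 32*t - 15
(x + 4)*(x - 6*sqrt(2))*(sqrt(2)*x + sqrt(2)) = sqrt(2)*x^3 - 12*x^2 + 5*sqrt(2)*x^2 - 60*x + 4*sqrt(2)*x - 48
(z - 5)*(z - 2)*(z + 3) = z^3 - 4*z^2 - 11*z + 30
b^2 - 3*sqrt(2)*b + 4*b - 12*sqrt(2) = (b + 4)*(b - 3*sqrt(2))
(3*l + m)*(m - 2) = 3*l*m - 6*l + m^2 - 2*m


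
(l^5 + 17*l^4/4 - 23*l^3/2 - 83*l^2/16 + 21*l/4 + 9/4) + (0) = l^5 + 17*l^4/4 - 23*l^3/2 - 83*l^2/16 + 21*l/4 + 9/4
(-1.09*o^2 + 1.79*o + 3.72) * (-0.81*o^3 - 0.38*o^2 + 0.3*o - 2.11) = 0.8829*o^5 - 1.0357*o^4 - 4.0204*o^3 + 1.4233*o^2 - 2.6609*o - 7.8492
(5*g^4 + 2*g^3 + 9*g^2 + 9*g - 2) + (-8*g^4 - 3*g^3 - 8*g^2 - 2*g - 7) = -3*g^4 - g^3 + g^2 + 7*g - 9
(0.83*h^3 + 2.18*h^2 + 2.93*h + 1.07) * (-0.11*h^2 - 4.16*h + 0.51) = -0.0913*h^5 - 3.6926*h^4 - 8.9678*h^3 - 11.1947*h^2 - 2.9569*h + 0.5457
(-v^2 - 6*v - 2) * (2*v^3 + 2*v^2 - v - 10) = -2*v^5 - 14*v^4 - 15*v^3 + 12*v^2 + 62*v + 20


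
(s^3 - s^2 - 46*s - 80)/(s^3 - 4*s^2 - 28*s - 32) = (s + 5)/(s + 2)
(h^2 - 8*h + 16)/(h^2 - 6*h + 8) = (h - 4)/(h - 2)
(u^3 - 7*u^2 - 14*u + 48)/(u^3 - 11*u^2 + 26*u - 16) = (u + 3)/(u - 1)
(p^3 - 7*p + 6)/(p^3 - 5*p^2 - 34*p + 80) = (p^2 + 2*p - 3)/(p^2 - 3*p - 40)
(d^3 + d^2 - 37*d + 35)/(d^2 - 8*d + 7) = (d^2 + 2*d - 35)/(d - 7)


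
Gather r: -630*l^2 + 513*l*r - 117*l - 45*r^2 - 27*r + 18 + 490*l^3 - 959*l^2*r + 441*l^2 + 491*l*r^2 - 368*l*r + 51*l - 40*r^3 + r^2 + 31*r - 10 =490*l^3 - 189*l^2 - 66*l - 40*r^3 + r^2*(491*l - 44) + r*(-959*l^2 + 145*l + 4) + 8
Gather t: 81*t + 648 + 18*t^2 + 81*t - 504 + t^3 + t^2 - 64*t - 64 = t^3 + 19*t^2 + 98*t + 80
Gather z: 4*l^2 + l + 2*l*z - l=4*l^2 + 2*l*z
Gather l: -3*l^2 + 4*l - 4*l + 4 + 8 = 12 - 3*l^2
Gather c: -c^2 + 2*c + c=-c^2 + 3*c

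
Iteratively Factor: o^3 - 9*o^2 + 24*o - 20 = (o - 2)*(o^2 - 7*o + 10) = (o - 2)^2*(o - 5)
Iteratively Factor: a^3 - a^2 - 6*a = (a + 2)*(a^2 - 3*a) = (a - 3)*(a + 2)*(a)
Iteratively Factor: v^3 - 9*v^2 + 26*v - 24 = (v - 2)*(v^2 - 7*v + 12) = (v - 3)*(v - 2)*(v - 4)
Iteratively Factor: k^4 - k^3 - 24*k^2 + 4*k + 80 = (k - 5)*(k^3 + 4*k^2 - 4*k - 16) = (k - 5)*(k + 2)*(k^2 + 2*k - 8) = (k - 5)*(k + 2)*(k + 4)*(k - 2)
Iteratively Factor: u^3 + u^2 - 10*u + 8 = (u - 2)*(u^2 + 3*u - 4) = (u - 2)*(u + 4)*(u - 1)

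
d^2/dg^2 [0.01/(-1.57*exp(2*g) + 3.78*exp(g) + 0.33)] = ((0.0628*exp(g) - 0.0378)*(-1.57*exp(2*g) + 3.78*exp(g) + 0.33) + 0.01*(3.14*exp(g) - 3.78)*(6.28*exp(g) - 7.56)*exp(g))*exp(g)/(-1.57*exp(2*g) + 3.78*exp(g) + 0.33)^3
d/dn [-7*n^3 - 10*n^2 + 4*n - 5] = -21*n^2 - 20*n + 4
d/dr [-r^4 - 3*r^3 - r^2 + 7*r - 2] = -4*r^3 - 9*r^2 - 2*r + 7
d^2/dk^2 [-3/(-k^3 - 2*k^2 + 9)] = 6*(k^2*(3*k + 4)^2 - (3*k + 2)*(k^3 + 2*k^2 - 9))/(k^3 + 2*k^2 - 9)^3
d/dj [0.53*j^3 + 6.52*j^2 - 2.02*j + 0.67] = 1.59*j^2 + 13.04*j - 2.02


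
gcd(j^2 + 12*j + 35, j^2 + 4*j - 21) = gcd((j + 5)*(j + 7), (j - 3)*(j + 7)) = j + 7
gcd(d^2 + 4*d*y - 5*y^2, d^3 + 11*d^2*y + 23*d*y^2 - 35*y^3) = -d^2 - 4*d*y + 5*y^2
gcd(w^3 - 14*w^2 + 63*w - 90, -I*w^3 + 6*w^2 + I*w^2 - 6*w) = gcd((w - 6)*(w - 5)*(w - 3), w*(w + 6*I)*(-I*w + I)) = 1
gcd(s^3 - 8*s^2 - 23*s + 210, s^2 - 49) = s - 7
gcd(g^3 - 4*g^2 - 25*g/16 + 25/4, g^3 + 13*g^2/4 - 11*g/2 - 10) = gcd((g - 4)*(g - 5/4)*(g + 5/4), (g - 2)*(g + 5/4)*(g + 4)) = g + 5/4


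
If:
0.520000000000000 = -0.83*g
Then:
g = -0.63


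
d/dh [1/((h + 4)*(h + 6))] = 2*(-h - 5)/(h^4 + 20*h^3 + 148*h^2 + 480*h + 576)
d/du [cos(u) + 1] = -sin(u)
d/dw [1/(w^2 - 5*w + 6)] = (5 - 2*w)/(w^2 - 5*w + 6)^2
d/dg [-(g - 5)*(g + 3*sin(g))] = -g - (g - 5)*(3*cos(g) + 1) - 3*sin(g)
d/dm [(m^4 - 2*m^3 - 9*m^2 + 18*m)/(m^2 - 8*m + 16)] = 2*(m^4 - 9*m^3 + 12*m^2 + 27*m - 36)/(m^3 - 12*m^2 + 48*m - 64)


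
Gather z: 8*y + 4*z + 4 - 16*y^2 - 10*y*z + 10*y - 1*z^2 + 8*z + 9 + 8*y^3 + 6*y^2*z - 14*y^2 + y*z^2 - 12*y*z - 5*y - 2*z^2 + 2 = 8*y^3 - 30*y^2 + 13*y + z^2*(y - 3) + z*(6*y^2 - 22*y + 12) + 15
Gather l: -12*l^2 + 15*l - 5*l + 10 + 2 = -12*l^2 + 10*l + 12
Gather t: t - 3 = t - 3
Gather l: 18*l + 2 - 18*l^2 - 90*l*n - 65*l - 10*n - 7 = -18*l^2 + l*(-90*n - 47) - 10*n - 5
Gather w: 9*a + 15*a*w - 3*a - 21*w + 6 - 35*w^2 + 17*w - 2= 6*a - 35*w^2 + w*(15*a - 4) + 4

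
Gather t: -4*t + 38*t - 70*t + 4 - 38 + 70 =36 - 36*t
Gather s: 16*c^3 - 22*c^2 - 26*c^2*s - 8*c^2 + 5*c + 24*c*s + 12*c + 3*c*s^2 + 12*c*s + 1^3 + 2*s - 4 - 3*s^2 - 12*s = 16*c^3 - 30*c^2 + 17*c + s^2*(3*c - 3) + s*(-26*c^2 + 36*c - 10) - 3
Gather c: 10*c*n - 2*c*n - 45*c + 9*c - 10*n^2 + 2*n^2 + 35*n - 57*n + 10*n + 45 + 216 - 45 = c*(8*n - 36) - 8*n^2 - 12*n + 216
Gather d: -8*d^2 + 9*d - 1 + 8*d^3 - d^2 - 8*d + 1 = 8*d^3 - 9*d^2 + d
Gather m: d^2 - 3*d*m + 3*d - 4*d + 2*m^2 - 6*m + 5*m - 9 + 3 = d^2 - d + 2*m^2 + m*(-3*d - 1) - 6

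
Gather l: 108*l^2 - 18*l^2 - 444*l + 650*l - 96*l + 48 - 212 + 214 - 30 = 90*l^2 + 110*l + 20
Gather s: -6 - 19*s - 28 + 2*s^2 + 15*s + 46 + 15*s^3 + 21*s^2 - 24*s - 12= 15*s^3 + 23*s^2 - 28*s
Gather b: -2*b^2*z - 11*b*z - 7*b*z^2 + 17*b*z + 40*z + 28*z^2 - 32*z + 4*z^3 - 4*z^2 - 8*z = -2*b^2*z + b*(-7*z^2 + 6*z) + 4*z^3 + 24*z^2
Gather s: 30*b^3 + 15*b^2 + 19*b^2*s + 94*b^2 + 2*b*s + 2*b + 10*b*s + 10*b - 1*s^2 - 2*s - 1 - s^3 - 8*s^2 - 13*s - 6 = 30*b^3 + 109*b^2 + 12*b - s^3 - 9*s^2 + s*(19*b^2 + 12*b - 15) - 7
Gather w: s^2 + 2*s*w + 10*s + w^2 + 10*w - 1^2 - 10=s^2 + 10*s + w^2 + w*(2*s + 10) - 11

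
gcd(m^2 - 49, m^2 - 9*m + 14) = m - 7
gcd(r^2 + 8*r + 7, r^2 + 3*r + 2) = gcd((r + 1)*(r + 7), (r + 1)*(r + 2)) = r + 1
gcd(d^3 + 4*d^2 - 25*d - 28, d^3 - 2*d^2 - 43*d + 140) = d^2 + 3*d - 28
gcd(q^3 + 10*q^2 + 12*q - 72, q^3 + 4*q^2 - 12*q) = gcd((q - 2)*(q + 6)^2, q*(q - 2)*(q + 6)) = q^2 + 4*q - 12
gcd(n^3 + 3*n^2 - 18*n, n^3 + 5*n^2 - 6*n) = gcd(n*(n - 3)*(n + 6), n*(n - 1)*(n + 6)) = n^2 + 6*n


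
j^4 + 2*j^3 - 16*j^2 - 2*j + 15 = (j - 3)*(j - 1)*(j + 1)*(j + 5)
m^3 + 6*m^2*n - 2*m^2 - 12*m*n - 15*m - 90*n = (m - 5)*(m + 3)*(m + 6*n)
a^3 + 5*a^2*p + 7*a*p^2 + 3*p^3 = (a + p)^2*(a + 3*p)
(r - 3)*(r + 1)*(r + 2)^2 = r^4 + 2*r^3 - 7*r^2 - 20*r - 12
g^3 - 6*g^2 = g^2*(g - 6)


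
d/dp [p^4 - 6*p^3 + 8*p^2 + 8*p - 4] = 4*p^3 - 18*p^2 + 16*p + 8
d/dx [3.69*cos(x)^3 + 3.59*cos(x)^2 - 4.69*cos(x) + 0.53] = (-11.07*cos(x)^2 - 7.18*cos(x) + 4.69)*sin(x)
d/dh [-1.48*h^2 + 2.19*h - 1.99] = 2.19 - 2.96*h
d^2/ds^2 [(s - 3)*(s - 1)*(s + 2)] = 6*s - 4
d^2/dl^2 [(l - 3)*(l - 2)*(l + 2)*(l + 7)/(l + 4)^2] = 2*(l^4 + 16*l^3 + 96*l^2 + 376*l - 20)/(l^4 + 16*l^3 + 96*l^2 + 256*l + 256)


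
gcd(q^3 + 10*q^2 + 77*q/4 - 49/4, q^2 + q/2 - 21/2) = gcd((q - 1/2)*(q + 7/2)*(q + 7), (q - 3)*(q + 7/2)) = q + 7/2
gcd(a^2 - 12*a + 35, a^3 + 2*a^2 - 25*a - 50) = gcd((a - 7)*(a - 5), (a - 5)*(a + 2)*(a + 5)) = a - 5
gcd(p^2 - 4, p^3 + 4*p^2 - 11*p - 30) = p + 2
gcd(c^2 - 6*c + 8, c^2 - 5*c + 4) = c - 4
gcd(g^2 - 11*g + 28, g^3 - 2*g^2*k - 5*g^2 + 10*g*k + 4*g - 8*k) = g - 4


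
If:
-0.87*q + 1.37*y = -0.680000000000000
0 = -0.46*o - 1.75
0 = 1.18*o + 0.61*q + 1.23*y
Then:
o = -3.80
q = 3.67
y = 1.83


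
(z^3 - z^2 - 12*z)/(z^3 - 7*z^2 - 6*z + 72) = z/(z - 6)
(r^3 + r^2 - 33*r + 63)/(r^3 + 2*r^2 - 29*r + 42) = (r - 3)/(r - 2)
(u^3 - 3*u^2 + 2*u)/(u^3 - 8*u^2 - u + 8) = u*(u - 2)/(u^2 - 7*u - 8)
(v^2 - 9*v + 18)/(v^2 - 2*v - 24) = (v - 3)/(v + 4)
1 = 1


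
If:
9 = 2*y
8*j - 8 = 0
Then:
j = 1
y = 9/2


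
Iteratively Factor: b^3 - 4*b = (b - 2)*(b^2 + 2*b) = b*(b - 2)*(b + 2)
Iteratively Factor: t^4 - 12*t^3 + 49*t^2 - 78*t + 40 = (t - 1)*(t^3 - 11*t^2 + 38*t - 40) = (t - 5)*(t - 1)*(t^2 - 6*t + 8) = (t - 5)*(t - 4)*(t - 1)*(t - 2)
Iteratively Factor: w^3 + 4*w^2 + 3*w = (w)*(w^2 + 4*w + 3) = w*(w + 1)*(w + 3)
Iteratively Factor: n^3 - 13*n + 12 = (n - 3)*(n^2 + 3*n - 4) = (n - 3)*(n + 4)*(n - 1)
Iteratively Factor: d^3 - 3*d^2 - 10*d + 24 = (d - 4)*(d^2 + d - 6) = (d - 4)*(d + 3)*(d - 2)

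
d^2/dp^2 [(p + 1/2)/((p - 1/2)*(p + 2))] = 2*(8*p^3 + 12*p^2 + 42*p + 25)/(8*p^6 + 36*p^5 + 30*p^4 - 45*p^3 - 30*p^2 + 36*p - 8)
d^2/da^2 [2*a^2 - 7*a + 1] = 4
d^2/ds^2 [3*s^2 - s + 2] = 6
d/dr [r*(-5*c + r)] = -5*c + 2*r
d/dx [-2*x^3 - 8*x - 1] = -6*x^2 - 8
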